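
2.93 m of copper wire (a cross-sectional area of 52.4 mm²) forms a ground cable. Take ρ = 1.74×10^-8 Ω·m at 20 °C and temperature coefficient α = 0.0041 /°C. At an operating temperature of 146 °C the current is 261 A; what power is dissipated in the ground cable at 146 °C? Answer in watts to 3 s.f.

101 W

A = 52.4 mm² = 5.240e-05 m²
R₍20₎ = ρL/A = (1.74×10^-8)(2.93)/(5.240e-05) = 9.729×10^-4 Ω
R₍146₎ = R₍20₎(1 + αΔT) = 9.729×10^-4 × (1 + 0.0041×126) = 0.001476 Ω
P = I²R = (261)² × 0.001476 = 101 W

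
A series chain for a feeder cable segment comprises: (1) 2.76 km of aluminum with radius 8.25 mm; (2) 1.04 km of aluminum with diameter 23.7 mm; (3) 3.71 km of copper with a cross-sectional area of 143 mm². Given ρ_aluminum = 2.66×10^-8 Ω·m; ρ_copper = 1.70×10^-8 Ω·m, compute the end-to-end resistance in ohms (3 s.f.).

0.847 Ω

Seg 1: A = πr² = π(8.2500e-03 m)² = 2.138e-04 m²
R_1 = (2.66×10^-8)(2760)/(2.138e-04) = 0.3433 Ω
Seg 2: A = π(d/2)² = π(1.1850e-02 m)² = 4.412e-04 m²
R_2 = (2.66×10^-8)(1040)/(4.412e-04) = 0.06271 Ω
Seg 3: A = 143 mm² = 1.430e-04 m²
R_3 = (1.70×10^-8)(3710)/(1.430e-04) = 0.441 Ω
R_total = R_1 + R_2 + R_3 = 0.847 Ω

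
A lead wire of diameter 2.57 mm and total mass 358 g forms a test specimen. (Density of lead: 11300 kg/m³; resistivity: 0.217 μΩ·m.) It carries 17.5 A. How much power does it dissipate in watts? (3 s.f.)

78.2 W

ρ = 0.217 μΩ·m = 2.17×10^-7 Ω·m
A = π(d/2)² = π(1.2850e-03 m)² = 5.1875e-06 m²
L = m/(density·A) = 0.358/(11300×5.1875e-06) = 6.107 m
R = ρL/A = (2.17×10^-7)(6.107)/(5.1875e-06) = 0.2555 Ω
P = I²R = (17.5)² × 0.2555 = 78.2 W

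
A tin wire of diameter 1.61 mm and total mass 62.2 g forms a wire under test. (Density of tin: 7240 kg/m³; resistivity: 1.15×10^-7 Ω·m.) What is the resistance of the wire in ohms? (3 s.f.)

0.238 Ω

A = π(d/2)² = π(8.0500e-04 m)² = 2.0358e-06 m²
L = m/(density·A) = 0.0622/(7240×2.0358e-06) = 4.22 m
R = ρL/A = (1.15×10^-7)(4.22)/(2.0358e-06) = 0.238 Ω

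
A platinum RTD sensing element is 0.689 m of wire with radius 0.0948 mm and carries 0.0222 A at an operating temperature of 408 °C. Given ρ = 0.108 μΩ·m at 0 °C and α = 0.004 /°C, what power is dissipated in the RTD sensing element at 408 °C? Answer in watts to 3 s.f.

ρ = 0.108 μΩ·m = 1.08×10^-7 Ω·m
A = πr² = π(9.4800e-05 m)² = 2.823e-08 m²
R₍0₎ = ρL/A = (1.08×10^-7)(0.689)/(2.823e-08) = 2.636 Ω
R₍408₎ = R₍0₎(1 + αΔT) = 2.636 × (1 + 0.004×408) = 6.937 Ω
P = I²R = (0.0222)² × 6.937 = 0.00342 W

0.00342 W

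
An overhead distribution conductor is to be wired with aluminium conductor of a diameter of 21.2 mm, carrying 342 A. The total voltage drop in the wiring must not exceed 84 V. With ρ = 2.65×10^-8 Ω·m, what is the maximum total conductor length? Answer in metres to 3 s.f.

A = π(d/2)² = π(1.0600e-02 m)² = 3.530e-04 m²
L_max = V_max·A/(1·ρI) = (84)(3.530e-04)/(2.65×10^-8×342) = 3270 m

3270 m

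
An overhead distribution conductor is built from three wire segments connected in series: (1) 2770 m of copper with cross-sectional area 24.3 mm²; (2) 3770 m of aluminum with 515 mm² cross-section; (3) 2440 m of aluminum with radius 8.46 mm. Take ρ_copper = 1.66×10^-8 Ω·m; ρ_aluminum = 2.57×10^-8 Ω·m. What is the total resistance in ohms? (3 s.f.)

2.36 Ω

Seg 1: A = 24.3 mm² = 2.430e-05 m²
R_1 = (1.66×10^-8)(2770)/(2.430e-05) = 1.892 Ω
Seg 2: A = 515 mm² = 5.150e-04 m²
R_2 = (2.57×10^-8)(3770)/(5.150e-04) = 0.1881 Ω
Seg 3: A = πr² = π(8.4600e-03 m)² = 2.248e-04 m²
R_3 = (2.57×10^-8)(2440)/(2.248e-04) = 0.2789 Ω
R_total = R_1 + R_2 + R_3 = 2.36 Ω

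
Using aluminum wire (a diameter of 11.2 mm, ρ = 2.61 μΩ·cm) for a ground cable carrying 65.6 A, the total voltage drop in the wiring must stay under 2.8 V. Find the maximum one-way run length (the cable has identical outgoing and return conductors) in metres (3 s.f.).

80.6 m

ρ = 2.61 μΩ·cm = 2.61×10^-8 Ω·m
A = π(d/2)² = π(5.6000e-03 m)² = 9.852e-05 m²
L_max = V_max·A/(2·ρI) = (2.8)(9.852e-05)/(2×2.61×10^-8×65.6) = 80.6 m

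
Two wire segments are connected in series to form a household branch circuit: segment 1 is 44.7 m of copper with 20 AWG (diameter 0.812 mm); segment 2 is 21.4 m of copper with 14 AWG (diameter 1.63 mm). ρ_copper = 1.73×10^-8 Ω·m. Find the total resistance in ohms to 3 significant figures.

1.67 Ω

Segment 1: A = π(0.812/2 mm)² = π(4.0600e-04 m)² = 5.178e-07 m²
R₁ = ρL/A = (1.73×10^-8)(44.7)/(5.178e-07) = 1.493 Ω
Segment 2: A = π(1.63/2 mm)² = π(8.1500e-04 m)² = 2.087e-06 m²
R₂ = (1.73×10^-8)(21.4)/(2.087e-06) = 0.1774 Ω
R = R₁ + R₂ = 1.67 Ω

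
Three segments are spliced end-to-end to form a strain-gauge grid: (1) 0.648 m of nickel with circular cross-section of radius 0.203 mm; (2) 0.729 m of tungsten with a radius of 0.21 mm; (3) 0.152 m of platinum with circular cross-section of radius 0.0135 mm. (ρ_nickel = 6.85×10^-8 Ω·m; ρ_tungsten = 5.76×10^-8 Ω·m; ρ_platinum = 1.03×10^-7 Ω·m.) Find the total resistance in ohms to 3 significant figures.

28.0 Ω

Seg 1: A = πr² = π(2.0300e-04 m)² = 1.295e-07 m²
R_1 = (6.85×10^-8)(0.648)/(1.295e-07) = 0.3429 Ω
Seg 2: A = πr² = π(2.1000e-04 m)² = 1.385e-07 m²
R_2 = (5.76×10^-8)(0.729)/(1.385e-07) = 0.3031 Ω
Seg 3: A = πr² = π(1.3500e-05 m)² = 5.726e-10 m²
R_3 = (1.03×10^-7)(0.152)/(5.726e-10) = 27.34 Ω
R_total = R_1 + R_2 + R_3 = 28.0 Ω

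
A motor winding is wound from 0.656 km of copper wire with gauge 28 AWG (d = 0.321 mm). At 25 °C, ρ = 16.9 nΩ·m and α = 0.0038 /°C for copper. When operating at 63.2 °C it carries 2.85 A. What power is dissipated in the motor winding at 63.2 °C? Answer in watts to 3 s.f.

ρ = 16.9 nΩ·m = 1.69×10^-8 Ω·m
A = π(0.321/2 mm)² = π(1.6050e-04 m)² = 8.093e-08 m²
R₍25₎ = ρL/A = (1.69×10^-8)(656)/(8.093e-08) = 137 Ω
R₍63.2₎ = R₍25₎(1 + αΔT) = 137 × (1 + 0.0038×38.2) = 156.9 Ω
P = I²R = (2.85)² × 156.9 = 1270 W

1270 W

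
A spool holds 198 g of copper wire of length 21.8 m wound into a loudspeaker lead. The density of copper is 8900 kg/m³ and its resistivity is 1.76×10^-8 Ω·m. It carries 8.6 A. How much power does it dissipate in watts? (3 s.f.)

27.8 W

A = m/(density·L) = 0.198/(8900×21.8) = 1.0205e-06 m²
R = ρL/A = (1.76×10^-8)(21.8)/(1.0205e-06) = 0.376 Ω
P = I²R = (8.6)² × 0.376 = 27.8 W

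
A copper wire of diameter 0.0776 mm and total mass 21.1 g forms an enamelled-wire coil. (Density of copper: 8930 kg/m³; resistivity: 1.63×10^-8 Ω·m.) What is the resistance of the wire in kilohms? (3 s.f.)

1.72 kΩ

A = π(d/2)² = π(3.8800e-05 m)² = 4.7295e-09 m²
L = m/(density·A) = 0.0211/(8930×4.7295e-09) = 499.6 m
R = ρL/A = (1.63×10^-8)(499.6)/(4.7295e-09) = 1.72 kΩ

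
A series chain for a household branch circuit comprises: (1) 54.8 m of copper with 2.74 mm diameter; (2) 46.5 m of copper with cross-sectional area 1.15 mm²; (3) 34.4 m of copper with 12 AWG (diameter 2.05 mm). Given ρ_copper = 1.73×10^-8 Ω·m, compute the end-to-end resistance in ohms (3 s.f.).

1.04 Ω

Seg 1: A = π(d/2)² = π(1.3700e-03 m)² = 5.896e-06 m²
R_1 = (1.73×10^-8)(54.8)/(5.896e-06) = 0.1608 Ω
Seg 2: A = 1.15 mm² = 1.150e-06 m²
R_2 = (1.73×10^-8)(46.5)/(1.150e-06) = 0.6995 Ω
Seg 3: A = π(2.05/2 mm)² = π(1.0250e-03 m)² = 3.301e-06 m²
R_3 = (1.73×10^-8)(34.4)/(3.301e-06) = 0.1803 Ω
R_total = R_1 + R_2 + R_3 = 1.04 Ω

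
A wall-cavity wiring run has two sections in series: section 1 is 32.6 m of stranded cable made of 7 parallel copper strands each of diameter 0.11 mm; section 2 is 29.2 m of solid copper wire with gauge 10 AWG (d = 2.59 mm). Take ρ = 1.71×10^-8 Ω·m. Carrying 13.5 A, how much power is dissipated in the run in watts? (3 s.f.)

1540 W

Section 1: A_strand = π(5.5000e-05)² = 9.503e-09 m²; R₁ = ρL/(N·A_s) = (1.71×10^-8)(32.6)/(7×9.503e-09) = 8.38 Ω
Section 2: A = π(2.59/2 mm)² = π(1.2950e-03 m)² = 5.269e-06 m²
R₂ = (1.71×10^-8)(29.2)/(5.269e-06) = 0.09477 Ω
R = R₁ + R₂ = 8.475 Ω
P = I²R = (13.5)² × 8.475 = 1540 W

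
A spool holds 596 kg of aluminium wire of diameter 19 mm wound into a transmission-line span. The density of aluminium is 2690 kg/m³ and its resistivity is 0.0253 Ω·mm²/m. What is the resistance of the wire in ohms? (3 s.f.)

ρ = 0.0253 Ω·mm²/m = 2.53×10^-8 Ω·m
A = π(d/2)² = π(9.5000e-03 m)² = 2.8353e-04 m²
L = m/(density·A) = 596/(2690×2.8353e-04) = 781.4 m
R = ρL/A = (2.53×10^-8)(781.4)/(2.8353e-04) = 0.0697 Ω

0.0697 Ω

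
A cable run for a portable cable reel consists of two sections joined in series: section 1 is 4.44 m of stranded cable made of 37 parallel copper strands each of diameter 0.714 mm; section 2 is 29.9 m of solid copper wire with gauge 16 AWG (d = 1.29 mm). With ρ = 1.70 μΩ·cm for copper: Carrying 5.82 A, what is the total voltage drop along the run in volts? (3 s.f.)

ρ = 1.70 μΩ·cm = 1.70×10^-8 Ω·m
Section 1: A_strand = π(3.5700e-04)² = 4.004e-07 m²; R₁ = ρL/(N·A_s) = (1.70×10^-8)(4.44)/(37×4.004e-07) = 0.005095 Ω
Section 2: A = π(1.29/2 mm)² = π(6.4500e-04 m)² = 1.307e-06 m²
R₂ = (1.70×10^-8)(29.9)/(1.307e-06) = 0.3889 Ω
R = R₁ + R₂ = 0.394 Ω
V = IR = 5.82 × 0.394 = 2.29 V

2.29 V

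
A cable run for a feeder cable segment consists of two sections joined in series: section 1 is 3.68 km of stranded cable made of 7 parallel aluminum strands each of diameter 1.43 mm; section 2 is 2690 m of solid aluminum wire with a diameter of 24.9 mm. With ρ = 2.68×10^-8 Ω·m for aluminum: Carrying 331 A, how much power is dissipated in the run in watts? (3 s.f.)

9.77×10^5 W

Section 1: A_strand = π(7.1500e-04)² = 1.606e-06 m²; R₁ = ρL/(N·A_s) = (2.68×10^-8)(3680)/(7×1.606e-06) = 8.772 Ω
Section 2: A = π(d/2)² = π(1.2450e-02 m)² = 4.870e-04 m²
R₂ = (2.68×10^-8)(2690)/(4.870e-04) = 0.148 Ω
R = R₁ + R₂ = 8.921 Ω
P = I²R = (331)² × 8.921 = 9.77×10^5 W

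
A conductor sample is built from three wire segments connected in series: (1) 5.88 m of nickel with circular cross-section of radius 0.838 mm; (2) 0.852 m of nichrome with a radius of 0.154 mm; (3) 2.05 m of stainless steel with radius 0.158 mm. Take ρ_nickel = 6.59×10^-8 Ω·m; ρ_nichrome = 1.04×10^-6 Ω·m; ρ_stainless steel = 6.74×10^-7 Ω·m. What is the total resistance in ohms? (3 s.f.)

Seg 1: A = πr² = π(8.3800e-04 m)² = 2.206e-06 m²
R_1 = (6.59×10^-8)(5.88)/(2.206e-06) = 0.1756 Ω
Seg 2: A = πr² = π(1.5400e-04 m)² = 7.451e-08 m²
R_2 = (1.04×10^-6)(0.852)/(7.451e-08) = 11.89 Ω
Seg 3: A = πr² = π(1.5800e-04 m)² = 7.843e-08 m²
R_3 = (6.74×10^-7)(2.05)/(7.843e-08) = 17.62 Ω
R_total = R_1 + R_2 + R_3 = 29.7 Ω

29.7 Ω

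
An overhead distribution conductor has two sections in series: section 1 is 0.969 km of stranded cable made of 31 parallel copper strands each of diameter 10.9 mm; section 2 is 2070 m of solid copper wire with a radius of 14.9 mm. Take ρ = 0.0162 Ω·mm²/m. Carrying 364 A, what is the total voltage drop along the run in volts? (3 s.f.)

ρ = 0.0162 Ω·mm²/m = 1.62×10^-8 Ω·m
Section 1: A_strand = π(5.4500e-03)² = 9.331e-05 m²; R₁ = ρL/(N·A_s) = (1.62×10^-8)(969)/(31×9.331e-05) = 0.005427 Ω
Section 2: A = πr² = π(1.4900e-02 m)² = 6.975e-04 m²
R₂ = (1.62×10^-8)(2070)/(6.975e-04) = 0.04808 Ω
R = R₁ + R₂ = 0.05351 Ω
V = IR = 364 × 0.05351 = 19.5 V

19.5 V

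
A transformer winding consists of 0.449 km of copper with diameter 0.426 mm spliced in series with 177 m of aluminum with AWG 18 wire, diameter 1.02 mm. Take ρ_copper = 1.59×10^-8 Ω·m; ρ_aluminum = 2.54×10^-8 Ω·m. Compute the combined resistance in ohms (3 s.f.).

Segment 1: A = π(d/2)² = π(2.1300e-04 m)² = 1.425e-07 m²
R₁ = ρL/A = (1.59×10^-8)(449)/(1.425e-07) = 50.09 Ω
Segment 2: A = π(1.02/2 mm)² = π(5.1000e-04 m)² = 8.171e-07 m²
R₂ = (2.54×10^-8)(177)/(8.171e-07) = 5.502 Ω
R = R₁ + R₂ = 55.6 Ω

55.6 Ω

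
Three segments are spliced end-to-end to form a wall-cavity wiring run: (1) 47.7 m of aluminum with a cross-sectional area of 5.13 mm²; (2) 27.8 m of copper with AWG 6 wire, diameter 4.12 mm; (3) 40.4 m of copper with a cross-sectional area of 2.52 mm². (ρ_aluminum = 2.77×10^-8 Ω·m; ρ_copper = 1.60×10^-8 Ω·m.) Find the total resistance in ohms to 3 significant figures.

Seg 1: A = 5.13 mm² = 5.130e-06 m²
R_1 = (2.77×10^-8)(47.7)/(5.130e-06) = 0.2576 Ω
Seg 2: A = π(4.12/2 mm)² = π(2.0600e-03 m)² = 1.333e-05 m²
R_2 = (1.60×10^-8)(27.8)/(1.333e-05) = 0.03336 Ω
Seg 3: A = 2.52 mm² = 2.520e-06 m²
R_3 = (1.60×10^-8)(40.4)/(2.520e-06) = 0.2565 Ω
R_total = R_1 + R_2 + R_3 = 0.547 Ω

0.547 Ω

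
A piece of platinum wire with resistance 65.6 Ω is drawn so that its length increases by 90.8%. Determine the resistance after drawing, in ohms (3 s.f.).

239 Ω

k = 1 + 90.8/100 = 1.908; volume constant ⇒ A' = A/k, so R' = k²R.
R' = 3.64 × 65.6 = 239 Ω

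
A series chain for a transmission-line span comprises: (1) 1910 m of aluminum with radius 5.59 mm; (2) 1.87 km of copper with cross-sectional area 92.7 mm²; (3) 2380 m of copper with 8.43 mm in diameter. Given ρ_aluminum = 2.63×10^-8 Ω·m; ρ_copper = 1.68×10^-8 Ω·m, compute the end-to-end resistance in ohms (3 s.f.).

1.57 Ω

Seg 1: A = πr² = π(5.5900e-03 m)² = 9.817e-05 m²
R_1 = (2.63×10^-8)(1910)/(9.817e-05) = 0.5117 Ω
Seg 2: A = 92.7 mm² = 9.270e-05 m²
R_2 = (1.68×10^-8)(1870)/(9.270e-05) = 0.3389 Ω
Seg 3: A = π(d/2)² = π(4.2150e-03 m)² = 5.581e-05 m²
R_3 = (1.68×10^-8)(2380)/(5.581e-05) = 0.7164 Ω
R_total = R_1 + R_2 + R_3 = 1.57 Ω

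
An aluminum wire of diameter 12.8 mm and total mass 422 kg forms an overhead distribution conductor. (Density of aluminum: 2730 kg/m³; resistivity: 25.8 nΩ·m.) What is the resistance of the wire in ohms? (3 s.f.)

ρ = 25.8 nΩ·m = 2.58×10^-8 Ω·m
A = π(d/2)² = π(6.4000e-03 m)² = 1.2868e-04 m²
L = m/(density·A) = 422/(2730×1.2868e-04) = 1201 m
R = ρL/A = (2.58×10^-8)(1201)/(1.2868e-04) = 0.241 Ω

0.241 Ω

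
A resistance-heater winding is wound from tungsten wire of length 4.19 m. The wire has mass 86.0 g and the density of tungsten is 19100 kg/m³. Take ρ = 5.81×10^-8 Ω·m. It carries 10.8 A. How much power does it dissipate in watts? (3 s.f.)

A = m/(density·L) = 0.086/(19100×4.19) = 1.0746e-06 m²
R = ρL/A = (5.81×10^-8)(4.19)/(1.0746e-06) = 0.2265 Ω
P = I²R = (10.8)² × 0.2265 = 26.4 W

26.4 W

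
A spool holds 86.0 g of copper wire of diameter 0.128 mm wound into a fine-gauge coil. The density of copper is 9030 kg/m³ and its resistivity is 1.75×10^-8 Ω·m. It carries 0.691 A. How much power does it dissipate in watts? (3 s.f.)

481 W

A = π(d/2)² = π(6.4000e-05 m)² = 1.2868e-08 m²
L = m/(density·A) = 0.086/(9030×1.2868e-08) = 740.1 m
R = ρL/A = (1.75×10^-8)(740.1)/(1.2868e-08) = 1007 Ω
P = I²R = (0.691)² × 1007 = 481 W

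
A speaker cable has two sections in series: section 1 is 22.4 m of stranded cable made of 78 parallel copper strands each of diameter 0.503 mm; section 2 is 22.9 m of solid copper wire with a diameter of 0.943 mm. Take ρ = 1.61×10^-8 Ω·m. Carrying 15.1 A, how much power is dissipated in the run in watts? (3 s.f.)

Section 1: A_strand = π(2.5150e-04)² = 1.987e-07 m²; R₁ = ρL/(N·A_s) = (1.61×10^-8)(22.4)/(78×1.987e-07) = 0.02327 Ω
Section 2: A = π(d/2)² = π(4.7150e-04 m)² = 6.984e-07 m²
R₂ = (1.61×10^-8)(22.9)/(6.984e-07) = 0.5279 Ω
R = R₁ + R₂ = 0.5512 Ω
P = I²R = (15.1)² × 0.5512 = 126 W

126 W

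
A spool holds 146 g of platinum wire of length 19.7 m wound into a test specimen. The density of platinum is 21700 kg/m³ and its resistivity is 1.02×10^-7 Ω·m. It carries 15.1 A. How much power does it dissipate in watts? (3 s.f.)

1340 W

A = m/(density·L) = 0.146/(21700×19.7) = 3.4153e-07 m²
R = ρL/A = (1.02×10^-7)(19.7)/(3.4153e-07) = 5.884 Ω
P = I²R = (15.1)² × 5.884 = 1340 W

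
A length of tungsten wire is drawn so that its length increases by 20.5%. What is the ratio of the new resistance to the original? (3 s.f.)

1.45

k = 1 + 20.5/100 = 1.205; volume constant ⇒ A' = A/k, so R' = k²R.
Factor = 1.45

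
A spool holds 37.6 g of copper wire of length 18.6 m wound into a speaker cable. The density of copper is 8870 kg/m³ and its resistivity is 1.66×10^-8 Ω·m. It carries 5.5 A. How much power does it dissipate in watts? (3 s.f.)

A = m/(density·L) = 0.0376/(8870×18.6) = 2.2790e-07 m²
R = ρL/A = (1.66×10^-8)(18.6)/(2.2790e-07) = 1.355 Ω
P = I²R = (5.5)² × 1.355 = 41.0 W

41.0 W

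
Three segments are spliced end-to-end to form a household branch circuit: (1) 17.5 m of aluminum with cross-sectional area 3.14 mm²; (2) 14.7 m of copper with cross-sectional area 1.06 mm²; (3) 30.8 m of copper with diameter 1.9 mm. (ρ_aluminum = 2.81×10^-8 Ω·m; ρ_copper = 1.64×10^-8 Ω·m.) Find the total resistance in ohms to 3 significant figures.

Seg 1: A = 3.14 mm² = 3.140e-06 m²
R_1 = (2.81×10^-8)(17.5)/(3.140e-06) = 0.1566 Ω
Seg 2: A = 1.06 mm² = 1.060e-06 m²
R_2 = (1.64×10^-8)(14.7)/(1.060e-06) = 0.2274 Ω
Seg 3: A = π(d/2)² = π(9.5000e-04 m)² = 2.835e-06 m²
R_3 = (1.64×10^-8)(30.8)/(2.835e-06) = 0.1782 Ω
R_total = R_1 + R_2 + R_3 = 0.562 Ω

0.562 Ω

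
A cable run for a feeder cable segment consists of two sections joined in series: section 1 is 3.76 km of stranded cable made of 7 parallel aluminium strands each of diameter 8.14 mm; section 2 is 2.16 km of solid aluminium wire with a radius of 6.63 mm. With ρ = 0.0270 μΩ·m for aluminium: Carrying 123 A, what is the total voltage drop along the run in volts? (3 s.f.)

86.2 V

ρ = 0.0270 μΩ·m = 2.70×10^-8 Ω·m
Section 1: A_strand = π(4.0700e-03)² = 5.204e-05 m²; R₁ = ρL/(N·A_s) = (2.70×10^-8)(3760)/(7×5.204e-05) = 0.2787 Ω
Section 2: A = πr² = π(6.6300e-03 m)² = 1.381e-04 m²
R₂ = (2.70×10^-8)(2160)/(1.381e-04) = 0.4223 Ω
R = R₁ + R₂ = 0.701 Ω
V = IR = 123 × 0.701 = 86.2 V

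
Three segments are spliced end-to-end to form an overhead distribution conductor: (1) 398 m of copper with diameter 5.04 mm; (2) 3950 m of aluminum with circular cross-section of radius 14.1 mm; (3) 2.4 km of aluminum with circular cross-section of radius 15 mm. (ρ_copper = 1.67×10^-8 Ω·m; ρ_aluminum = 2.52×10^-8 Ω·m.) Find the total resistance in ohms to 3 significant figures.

0.578 Ω

Seg 1: A = π(d/2)² = π(2.5200e-03 m)² = 1.995e-05 m²
R_1 = (1.67×10^-8)(398)/(1.995e-05) = 0.3332 Ω
Seg 2: A = πr² = π(1.4100e-02 m)² = 6.246e-04 m²
R_2 = (2.52×10^-8)(3950)/(6.246e-04) = 0.1594 Ω
Seg 3: A = πr² = π(1.5000e-02 m)² = 7.069e-04 m²
R_3 = (2.52×10^-8)(2400)/(7.069e-04) = 0.08556 Ω
R_total = R_1 + R_2 + R_3 = 0.578 Ω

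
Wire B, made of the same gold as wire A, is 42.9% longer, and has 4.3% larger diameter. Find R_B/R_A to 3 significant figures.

1.31

R ∝ L/d², so R_B/R_A = (1 + 42.9/100) × (1 + 4.3/100)⁻²
= 1.429 × 0.9193 = 1.31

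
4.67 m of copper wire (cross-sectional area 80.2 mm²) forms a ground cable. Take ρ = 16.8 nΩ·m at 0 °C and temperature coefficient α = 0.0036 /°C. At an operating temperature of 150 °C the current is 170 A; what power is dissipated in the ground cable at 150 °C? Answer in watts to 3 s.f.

43.5 W

ρ = 16.8 nΩ·m = 1.68×10^-8 Ω·m
A = 80.2 mm² = 8.020e-05 m²
R₍0₎ = ρL/A = (1.68×10^-8)(4.67)/(8.020e-05) = 9.783×10^-4 Ω
R₍150₎ = R₍0₎(1 + αΔT) = 9.783×10^-4 × (1 + 0.0036×150) = 0.001507 Ω
P = I²R = (170)² × 0.001507 = 43.5 W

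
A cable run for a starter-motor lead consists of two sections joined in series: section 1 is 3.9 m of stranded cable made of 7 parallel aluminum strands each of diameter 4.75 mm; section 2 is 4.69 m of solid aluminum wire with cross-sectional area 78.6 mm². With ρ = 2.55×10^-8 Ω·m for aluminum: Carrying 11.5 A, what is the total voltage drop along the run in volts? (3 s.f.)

Section 1: A_strand = π(2.3750e-03)² = 1.772e-05 m²; R₁ = ρL/(N·A_s) = (2.55×10^-8)(3.9)/(7×1.772e-05) = 8.017×10^-4 Ω
Section 2: A = 78.6 mm² = 7.860e-05 m²
R₂ = (2.55×10^-8)(4.69)/(7.860e-05) = 0.001522 Ω
R = R₁ + R₂ = 0.002323 Ω
V = IR = 11.5 × 0.002323 = 0.0267 V

0.0267 V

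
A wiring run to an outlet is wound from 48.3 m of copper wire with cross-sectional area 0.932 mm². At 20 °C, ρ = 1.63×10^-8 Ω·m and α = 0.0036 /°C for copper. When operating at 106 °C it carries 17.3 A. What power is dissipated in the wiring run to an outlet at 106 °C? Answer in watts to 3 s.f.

A = 0.932 mm² = 9.320e-07 m²
R₍20₎ = ρL/A = (1.63×10^-8)(48.3)/(9.320e-07) = 0.8447 Ω
R₍106₎ = R₍20₎(1 + αΔT) = 0.8447 × (1 + 0.0036×86) = 1.106 Ω
P = I²R = (17.3)² × 1.106 = 331 W

331 W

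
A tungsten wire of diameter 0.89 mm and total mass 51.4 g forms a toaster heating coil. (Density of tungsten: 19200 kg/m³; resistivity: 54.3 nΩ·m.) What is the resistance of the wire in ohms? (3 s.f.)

0.376 Ω

ρ = 54.3 nΩ·m = 5.43×10^-8 Ω·m
A = π(d/2)² = π(4.4500e-04 m)² = 6.2211e-07 m²
L = m/(density·A) = 0.0514/(19200×6.2211e-07) = 4.303 m
R = ρL/A = (5.43×10^-8)(4.303)/(6.2211e-07) = 0.376 Ω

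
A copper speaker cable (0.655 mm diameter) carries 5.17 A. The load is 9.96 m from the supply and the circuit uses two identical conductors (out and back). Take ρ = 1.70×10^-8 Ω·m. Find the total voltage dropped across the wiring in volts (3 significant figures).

5.20 V

A = π(d/2)² = π(3.2750e-04 m)² = 3.370e-07 m²
Total conductor length (both ways) L = 2 × 9.96 = 19.92 m
R = ρL/A = (1.70×10^-8)(19.92)/(3.370e-07) = 1.005 Ω
V = IR = 5.17 × 1.005 = 5.20 V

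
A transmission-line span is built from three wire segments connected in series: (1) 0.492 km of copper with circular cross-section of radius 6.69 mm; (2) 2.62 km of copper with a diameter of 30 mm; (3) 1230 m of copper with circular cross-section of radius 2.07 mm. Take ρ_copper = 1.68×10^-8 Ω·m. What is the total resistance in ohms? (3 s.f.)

Seg 1: A = πr² = π(6.6900e-03 m)² = 1.406e-04 m²
R_1 = (1.68×10^-8)(492)/(1.406e-04) = 0.05879 Ω
Seg 2: A = π(d/2)² = π(1.5000e-02 m)² = 7.069e-04 m²
R_2 = (1.68×10^-8)(2620)/(7.069e-04) = 0.06227 Ω
Seg 3: A = πr² = π(2.0700e-03 m)² = 1.346e-05 m²
R_3 = (1.68×10^-8)(1230)/(1.346e-05) = 1.535 Ω
R_total = R_1 + R_2 + R_3 = 1.66 Ω

1.66 Ω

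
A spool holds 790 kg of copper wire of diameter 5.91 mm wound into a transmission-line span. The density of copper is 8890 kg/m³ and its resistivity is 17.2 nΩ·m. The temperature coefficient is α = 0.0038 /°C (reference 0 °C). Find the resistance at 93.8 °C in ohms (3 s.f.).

ρ = 17.2 nΩ·m = 1.72×10^-8 Ω·m
A = π(d/2)² = π(2.9550e-03 m)² = 2.7432e-05 m²
L = m/(density·A) = 790/(8890×2.7432e-05) = 3239 m
R = ρL/A = (1.72×10^-8)(3239)/(2.7432e-05) = 2.031 Ω
R(93.8 °C) = 2.031 × (1 + 0.0038×93.8) = 2.76 Ω

2.76 Ω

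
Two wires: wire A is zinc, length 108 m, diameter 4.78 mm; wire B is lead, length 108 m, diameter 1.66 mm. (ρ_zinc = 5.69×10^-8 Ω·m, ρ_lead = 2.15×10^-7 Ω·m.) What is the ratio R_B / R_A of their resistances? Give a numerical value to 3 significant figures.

R ∝ ρL/d², so R_B/R_A = (ρ_B/ρ_A) × (d_A/d_B)²
= (2.15×10^-7/5.69×10^-8) × (4.78/1.66)² = 31.3

31.3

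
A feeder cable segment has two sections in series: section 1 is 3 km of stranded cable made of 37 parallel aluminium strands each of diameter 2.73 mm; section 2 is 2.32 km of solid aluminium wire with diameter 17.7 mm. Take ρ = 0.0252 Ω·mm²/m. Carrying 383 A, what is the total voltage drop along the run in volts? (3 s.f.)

ρ = 0.0252 Ω·mm²/m = 2.52×10^-8 Ω·m
Section 1: A_strand = π(1.3650e-03)² = 5.853e-06 m²; R₁ = ρL/(N·A_s) = (2.52×10^-8)(3000)/(37×5.853e-06) = 0.3491 Ω
Section 2: A = π(d/2)² = π(8.8500e-03 m)² = 2.461e-04 m²
R₂ = (2.52×10^-8)(2320)/(2.461e-04) = 0.2376 Ω
R = R₁ + R₂ = 0.5867 Ω
V = IR = 383 × 0.5867 = 225 V

225 V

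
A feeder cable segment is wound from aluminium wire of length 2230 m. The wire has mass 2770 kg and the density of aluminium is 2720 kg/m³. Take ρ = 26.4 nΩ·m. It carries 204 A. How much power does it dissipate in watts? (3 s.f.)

5360 W

ρ = 26.4 nΩ·m = 2.64×10^-8 Ω·m
A = m/(density·L) = 2770/(2720×2230) = 4.5667e-04 m²
R = ρL/A = (2.64×10^-8)(2230)/(4.5667e-04) = 0.1289 Ω
P = I²R = (204)² × 0.1289 = 5360 W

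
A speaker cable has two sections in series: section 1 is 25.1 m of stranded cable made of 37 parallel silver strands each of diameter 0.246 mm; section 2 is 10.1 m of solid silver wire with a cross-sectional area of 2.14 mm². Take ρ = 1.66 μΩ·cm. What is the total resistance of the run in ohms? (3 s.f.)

ρ = 1.66 μΩ·cm = 1.66×10^-8 Ω·m
Section 1: A_strand = π(1.2300e-04)² = 4.753e-08 m²; R₁ = ρL/(N·A_s) = (1.66×10^-8)(25.1)/(37×4.753e-08) = 0.2369 Ω
Section 2: A = 2.14 mm² = 2.140e-06 m²
R₂ = (1.66×10^-8)(10.1)/(2.140e-06) = 0.07835 Ω
R = R₁ + R₂ = 0.315 Ω

0.315 Ω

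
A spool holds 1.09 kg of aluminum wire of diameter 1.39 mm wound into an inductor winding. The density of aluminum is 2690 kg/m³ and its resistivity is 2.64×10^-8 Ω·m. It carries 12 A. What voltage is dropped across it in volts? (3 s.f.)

A = π(d/2)² = π(6.9500e-04 m)² = 1.5175e-06 m²
L = m/(density·A) = 1.09/(2690×1.5175e-06) = 267 m
R = ρL/A = (2.64×10^-8)(267)/(1.5175e-06) = 4.646 Ω
V = IR = 12 × 4.646 = 55.7 V

55.7 V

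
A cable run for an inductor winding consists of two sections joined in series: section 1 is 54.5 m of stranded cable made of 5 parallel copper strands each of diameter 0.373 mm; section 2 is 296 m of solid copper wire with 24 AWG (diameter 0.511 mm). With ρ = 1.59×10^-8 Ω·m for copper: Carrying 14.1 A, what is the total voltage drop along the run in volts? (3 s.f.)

346 V

Section 1: A_strand = π(1.8650e-04)² = 1.093e-07 m²; R₁ = ρL/(N·A_s) = (1.59×10^-8)(54.5)/(5×1.093e-07) = 1.586 Ω
Section 2: A = π(0.511/2 mm)² = π(2.5550e-04 m)² = 2.051e-07 m²
R₂ = (1.59×10^-8)(296)/(2.051e-07) = 22.95 Ω
R = R₁ + R₂ = 24.53 Ω
V = IR = 14.1 × 24.53 = 346 V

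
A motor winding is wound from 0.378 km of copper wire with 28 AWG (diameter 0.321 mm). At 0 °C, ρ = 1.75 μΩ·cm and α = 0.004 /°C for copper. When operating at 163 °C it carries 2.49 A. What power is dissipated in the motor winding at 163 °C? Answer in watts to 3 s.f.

ρ = 1.75 μΩ·cm = 1.75×10^-8 Ω·m
A = π(0.321/2 mm)² = π(1.6050e-04 m)² = 8.093e-08 m²
R₍0₎ = ρL/A = (1.75×10^-8)(378)/(8.093e-08) = 81.74 Ω
R₍163₎ = R₍0₎(1 + αΔT) = 81.74 × (1 + 0.004×163) = 135 Ω
P = I²R = (2.49)² × 135 = 837 W

837 W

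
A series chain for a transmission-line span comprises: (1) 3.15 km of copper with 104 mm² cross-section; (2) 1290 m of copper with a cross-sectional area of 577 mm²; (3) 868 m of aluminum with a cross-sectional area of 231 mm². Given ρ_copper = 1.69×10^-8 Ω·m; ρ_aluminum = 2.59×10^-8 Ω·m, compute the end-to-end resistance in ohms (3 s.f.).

0.647 Ω

Seg 1: A = 104 mm² = 1.040e-04 m²
R_1 = (1.69×10^-8)(3150)/(1.040e-04) = 0.5119 Ω
Seg 2: A = 577 mm² = 5.770e-04 m²
R_2 = (1.69×10^-8)(1290)/(5.770e-04) = 0.03778 Ω
Seg 3: A = 231 mm² = 2.310e-04 m²
R_3 = (2.59×10^-8)(868)/(2.310e-04) = 0.09732 Ω
R_total = R_1 + R_2 + R_3 = 0.647 Ω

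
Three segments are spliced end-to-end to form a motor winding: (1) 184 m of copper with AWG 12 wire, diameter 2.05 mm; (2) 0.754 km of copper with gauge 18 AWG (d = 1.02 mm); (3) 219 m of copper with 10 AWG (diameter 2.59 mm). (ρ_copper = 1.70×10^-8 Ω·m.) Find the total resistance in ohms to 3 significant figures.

17.3 Ω

Seg 1: A = π(2.05/2 mm)² = π(1.0250e-03 m)² = 3.301e-06 m²
R_1 = (1.70×10^-8)(184)/(3.301e-06) = 0.9477 Ω
Seg 2: A = π(1.02/2 mm)² = π(5.1000e-04 m)² = 8.171e-07 m²
R_2 = (1.70×10^-8)(754)/(8.171e-07) = 15.69 Ω
Seg 3: A = π(2.59/2 mm)² = π(1.2950e-03 m)² = 5.269e-06 m²
R_3 = (1.70×10^-8)(219)/(5.269e-06) = 0.7066 Ω
R_total = R_1 + R_2 + R_3 = 17.3 Ω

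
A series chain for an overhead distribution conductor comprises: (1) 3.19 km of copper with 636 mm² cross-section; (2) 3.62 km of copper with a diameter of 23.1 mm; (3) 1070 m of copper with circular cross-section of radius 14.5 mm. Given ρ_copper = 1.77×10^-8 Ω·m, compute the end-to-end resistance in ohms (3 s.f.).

Seg 1: A = 636 mm² = 6.360e-04 m²
R_1 = (1.77×10^-8)(3190)/(6.360e-04) = 0.08878 Ω
Seg 2: A = π(d/2)² = π(1.1550e-02 m)² = 4.191e-04 m²
R_2 = (1.77×10^-8)(3620)/(4.191e-04) = 0.1529 Ω
Seg 3: A = πr² = π(1.4500e-02 m)² = 6.605e-04 m²
R_3 = (1.77×10^-8)(1070)/(6.605e-04) = 0.02867 Ω
R_total = R_1 + R_2 + R_3 = 0.270 Ω

0.270 Ω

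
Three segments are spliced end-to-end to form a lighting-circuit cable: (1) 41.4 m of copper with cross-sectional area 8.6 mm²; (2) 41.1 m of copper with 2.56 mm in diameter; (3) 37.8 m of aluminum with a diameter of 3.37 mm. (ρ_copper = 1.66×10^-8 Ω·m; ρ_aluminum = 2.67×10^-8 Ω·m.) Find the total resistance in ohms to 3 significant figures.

0.326 Ω

Seg 1: A = 8.6 mm² = 8.600e-06 m²
R_1 = (1.66×10^-8)(41.4)/(8.600e-06) = 0.07991 Ω
Seg 2: A = π(d/2)² = π(1.2800e-03 m)² = 5.147e-06 m²
R_2 = (1.66×10^-8)(41.1)/(5.147e-06) = 0.1326 Ω
Seg 3: A = π(d/2)² = π(1.6850e-03 m)² = 8.920e-06 m²
R_3 = (2.67×10^-8)(37.8)/(8.920e-06) = 0.1131 Ω
R_total = R_1 + R_2 + R_3 = 0.326 Ω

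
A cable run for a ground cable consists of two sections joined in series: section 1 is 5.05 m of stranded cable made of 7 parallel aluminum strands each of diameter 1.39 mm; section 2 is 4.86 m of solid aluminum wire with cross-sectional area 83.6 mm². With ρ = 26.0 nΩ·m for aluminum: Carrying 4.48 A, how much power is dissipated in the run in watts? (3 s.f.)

0.278 W

ρ = 26.0 nΩ·m = 2.60×10^-8 Ω·m
Section 1: A_strand = π(6.9500e-04)² = 1.517e-06 m²; R₁ = ρL/(N·A_s) = (2.60×10^-8)(5.05)/(7×1.517e-06) = 0.01236 Ω
Section 2: A = 83.6 mm² = 8.360e-05 m²
R₂ = (2.60×10^-8)(4.86)/(8.360e-05) = 0.001511 Ω
R = R₁ + R₂ = 0.01387 Ω
P = I²R = (4.48)² × 0.01387 = 0.278 W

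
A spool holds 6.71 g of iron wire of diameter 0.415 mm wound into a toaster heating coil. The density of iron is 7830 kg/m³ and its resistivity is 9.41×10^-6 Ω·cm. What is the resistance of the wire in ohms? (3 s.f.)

4.41 Ω

ρ = 9.41×10^-6 Ω·cm = 9.41×10^-8 Ω·m
A = π(d/2)² = π(2.0750e-04 m)² = 1.3527e-07 m²
L = m/(density·A) = 0.00671/(7830×1.3527e-07) = 6.335 m
R = ρL/A = (9.41×10^-8)(6.335)/(1.3527e-07) = 4.41 Ω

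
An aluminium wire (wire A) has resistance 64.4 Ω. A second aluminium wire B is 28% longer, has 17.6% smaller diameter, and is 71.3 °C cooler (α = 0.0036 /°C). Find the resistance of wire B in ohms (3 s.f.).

R ∝ ρL/d² with ρ ∝ (1+αΔT), so R_B/R_A = (1 + 28/100) × (1 − 17.6/100)⁻² × (1 − 0.0036×71.3)
= 1.28 × 1.473 × 0.7433 = 1.401
R_B = 1.401 × 64.4 = 90.2 Ω

90.2 Ω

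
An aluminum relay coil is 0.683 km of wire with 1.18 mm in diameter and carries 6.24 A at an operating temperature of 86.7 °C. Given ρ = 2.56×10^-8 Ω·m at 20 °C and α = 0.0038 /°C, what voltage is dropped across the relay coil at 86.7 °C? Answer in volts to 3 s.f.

A = π(d/2)² = π(5.9000e-04 m)² = 1.094e-06 m²
R₍20₎ = ρL/A = (2.56×10^-8)(683)/(1.094e-06) = 15.99 Ω
R₍86.7₎ = R₍20₎(1 + αΔT) = 15.99 × (1 + 0.0038×66.7) = 20.04 Ω
V = IR = 6.24 × 20.04 = 125 V

125 V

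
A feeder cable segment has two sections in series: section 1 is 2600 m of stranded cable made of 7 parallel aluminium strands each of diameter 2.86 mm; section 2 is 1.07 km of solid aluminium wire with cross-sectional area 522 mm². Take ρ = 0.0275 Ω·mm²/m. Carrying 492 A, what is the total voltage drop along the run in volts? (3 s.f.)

810 V

ρ = 0.0275 Ω·mm²/m = 2.75×10^-8 Ω·m
Section 1: A_strand = π(1.4300e-03)² = 6.424e-06 m²; R₁ = ρL/(N·A_s) = (2.75×10^-8)(2600)/(7×6.424e-06) = 1.59 Ω
Section 2: A = 522 mm² = 5.220e-04 m²
R₂ = (2.75×10^-8)(1070)/(5.220e-04) = 0.05637 Ω
R = R₁ + R₂ = 1.646 Ω
V = IR = 492 × 1.646 = 810 V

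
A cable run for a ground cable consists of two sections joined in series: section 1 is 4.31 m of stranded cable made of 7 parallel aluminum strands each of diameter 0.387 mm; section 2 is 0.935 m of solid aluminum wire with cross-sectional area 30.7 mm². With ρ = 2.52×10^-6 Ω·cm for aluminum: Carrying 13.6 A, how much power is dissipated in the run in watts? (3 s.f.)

24.5 W

ρ = 2.52×10^-6 Ω·cm = 2.52×10^-8 Ω·m
Section 1: A_strand = π(1.9350e-04)² = 1.176e-07 m²; R₁ = ρL/(N·A_s) = (2.52×10^-8)(4.31)/(7×1.176e-07) = 0.1319 Ω
Section 2: A = 30.7 mm² = 3.070e-05 m²
R₂ = (2.52×10^-8)(0.935)/(3.070e-05) = 7.675×10^-4 Ω
R = R₁ + R₂ = 0.1327 Ω
P = I²R = (13.6)² × 0.1327 = 24.5 W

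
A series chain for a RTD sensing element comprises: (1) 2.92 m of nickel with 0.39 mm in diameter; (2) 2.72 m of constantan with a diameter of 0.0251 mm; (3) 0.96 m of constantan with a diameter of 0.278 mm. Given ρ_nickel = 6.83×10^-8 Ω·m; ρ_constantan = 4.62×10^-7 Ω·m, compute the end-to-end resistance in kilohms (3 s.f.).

2.55 kΩ

Seg 1: A = π(d/2)² = π(1.9500e-04 m)² = 1.195e-07 m²
R_1 = (6.83×10^-8)(2.92)/(1.195e-07) = 1.669 Ω
Seg 2: A = π(d/2)² = π(1.2550e-05 m)² = 4.948e-10 m²
R_2 = (4.62×10^-7)(2.72)/(4.948e-10) = 2540 Ω
Seg 3: A = π(d/2)² = π(1.3900e-04 m)² = 6.070e-08 m²
R_3 = (4.62×10^-7)(0.96)/(6.070e-08) = 7.307 Ω
R_total = R_1 + R_2 + R_3 = 2.55 kΩ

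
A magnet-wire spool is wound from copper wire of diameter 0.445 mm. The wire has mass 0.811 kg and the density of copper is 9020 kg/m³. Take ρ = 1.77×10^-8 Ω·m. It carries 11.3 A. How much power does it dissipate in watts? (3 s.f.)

A = π(d/2)² = π(2.2250e-04 m)² = 1.5553e-07 m²
L = m/(density·A) = 0.811/(9020×1.5553e-07) = 578.1 m
R = ρL/A = (1.77×10^-8)(578.1)/(1.5553e-07) = 65.79 Ω
P = I²R = (11.3)² × 65.79 = 8400 W

8400 W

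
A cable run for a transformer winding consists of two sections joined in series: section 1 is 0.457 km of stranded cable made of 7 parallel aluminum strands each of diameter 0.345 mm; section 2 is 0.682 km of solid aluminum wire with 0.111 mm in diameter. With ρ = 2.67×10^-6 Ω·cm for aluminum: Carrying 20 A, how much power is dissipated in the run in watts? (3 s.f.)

7.60×10^5 W

ρ = 2.67×10^-6 Ω·cm = 2.67×10^-8 Ω·m
Section 1: A_strand = π(1.7250e-04)² = 9.348e-08 m²; R₁ = ρL/(N·A_s) = (2.67×10^-8)(457)/(7×9.348e-08) = 18.65 Ω
Section 2: A = π(d/2)² = π(5.5500e-05 m)² = 9.677e-09 m²
R₂ = (2.67×10^-8)(682)/(9.677e-09) = 1882 Ω
R = R₁ + R₂ = 1900 Ω
P = I²R = (20)² × 1900 = 7.60×10^5 W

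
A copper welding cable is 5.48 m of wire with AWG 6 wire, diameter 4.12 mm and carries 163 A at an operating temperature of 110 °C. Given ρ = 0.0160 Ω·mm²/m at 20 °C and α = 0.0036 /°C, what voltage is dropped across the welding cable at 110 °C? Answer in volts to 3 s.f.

ρ = 0.0160 Ω·mm²/m = 1.60×10^-8 Ω·m
A = π(4.12/2 mm)² = π(2.0600e-03 m)² = 1.333e-05 m²
R₍20₎ = ρL/A = (1.60×10^-8)(5.48)/(1.333e-05) = 0.006577 Ω
R₍110₎ = R₍20₎(1 + αΔT) = 0.006577 × (1 + 0.0036×90) = 0.008708 Ω
V = IR = 163 × 0.008708 = 1.42 V

1.42 V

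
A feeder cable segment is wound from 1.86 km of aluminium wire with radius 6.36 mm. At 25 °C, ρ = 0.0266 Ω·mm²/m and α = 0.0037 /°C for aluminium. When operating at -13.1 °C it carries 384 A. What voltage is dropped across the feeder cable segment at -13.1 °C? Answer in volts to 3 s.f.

ρ = 0.0266 Ω·mm²/m = 2.66×10^-8 Ω·m
A = πr² = π(6.3600e-03 m)² = 1.271e-04 m²
R₍25₎ = ρL/A = (2.66×10^-8)(1860)/(1.271e-04) = 0.3893 Ω
R₍-13.1₎ = R₍25₎(1 + αΔT) = 0.3893 × (1 + 0.0037×-38.1) = 0.3345 Ω
V = IR = 384 × 0.3345 = 128 V

128 V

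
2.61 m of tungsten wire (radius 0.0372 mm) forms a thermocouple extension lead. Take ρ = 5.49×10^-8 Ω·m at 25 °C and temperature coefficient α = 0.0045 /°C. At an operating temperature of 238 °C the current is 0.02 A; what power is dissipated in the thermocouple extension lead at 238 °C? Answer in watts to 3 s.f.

A = πr² = π(3.7200e-05 m)² = 4.347e-09 m²
R₍25₎ = ρL/A = (5.49×10^-8)(2.61)/(4.347e-09) = 32.96 Ω
R₍238₎ = R₍25₎(1 + αΔT) = 32.96 × (1 + 0.0045×213) = 64.55 Ω
P = I²R = (0.02)² × 64.55 = 0.0258 W

0.0258 W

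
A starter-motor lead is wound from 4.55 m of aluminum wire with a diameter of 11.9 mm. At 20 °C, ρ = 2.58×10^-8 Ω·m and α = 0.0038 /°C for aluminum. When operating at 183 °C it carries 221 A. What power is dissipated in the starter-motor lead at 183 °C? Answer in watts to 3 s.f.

83.5 W

A = π(d/2)² = π(5.9500e-03 m)² = 1.112e-04 m²
R₍20₎ = ρL/A = (2.58×10^-8)(4.55)/(1.112e-04) = 0.001055 Ω
R₍183₎ = R₍20₎(1 + αΔT) = 0.001055 × (1 + 0.0038×163) = 0.001709 Ω
P = I²R = (221)² × 0.001709 = 83.5 W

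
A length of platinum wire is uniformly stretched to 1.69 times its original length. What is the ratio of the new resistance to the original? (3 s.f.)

Volume constant ⇒ A' = A/k with k = 1.69. R' = ρ(kL)/(A/k) = k²R.
Factor = 2.86

2.86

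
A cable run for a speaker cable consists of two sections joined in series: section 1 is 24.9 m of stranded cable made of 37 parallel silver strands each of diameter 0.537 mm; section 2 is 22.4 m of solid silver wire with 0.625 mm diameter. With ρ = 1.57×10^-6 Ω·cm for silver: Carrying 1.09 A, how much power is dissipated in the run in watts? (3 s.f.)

1.42 W

ρ = 1.57×10^-6 Ω·cm = 1.57×10^-8 Ω·m
Section 1: A_strand = π(2.6850e-04)² = 2.265e-07 m²; R₁ = ρL/(N·A_s) = (1.57×10^-8)(24.9)/(37×2.265e-07) = 0.04665 Ω
Section 2: A = π(d/2)² = π(3.1250e-04 m)² = 3.068e-07 m²
R₂ = (1.57×10^-8)(22.4)/(3.068e-07) = 1.146 Ω
R = R₁ + R₂ = 1.193 Ω
P = I²R = (1.09)² × 1.193 = 1.42 W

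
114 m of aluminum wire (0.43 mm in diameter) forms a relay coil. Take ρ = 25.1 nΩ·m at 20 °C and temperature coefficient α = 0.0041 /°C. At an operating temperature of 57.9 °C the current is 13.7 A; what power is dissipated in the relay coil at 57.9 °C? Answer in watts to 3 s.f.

ρ = 25.1 nΩ·m = 2.51×10^-8 Ω·m
A = π(d/2)² = π(2.1500e-04 m)² = 1.452e-07 m²
R₍20₎ = ρL/A = (2.51×10^-8)(114)/(1.452e-07) = 19.7 Ω
R₍57.9₎ = R₍20₎(1 + αΔT) = 19.7 × (1 + 0.0041×37.9) = 22.77 Ω
P = I²R = (13.7)² × 22.77 = 4270 W

4270 W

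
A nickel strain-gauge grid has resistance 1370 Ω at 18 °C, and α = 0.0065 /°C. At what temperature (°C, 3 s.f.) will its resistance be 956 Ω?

R = R₀(1 + α(T − T₀)) ⇒ T = T₀ + (R/R₀ − 1)/α
T = 18 + (956/1370 − 1)/0.0065 = 18 + (-0.3022)/0.0065 = -28.5 °C

-28.5 °C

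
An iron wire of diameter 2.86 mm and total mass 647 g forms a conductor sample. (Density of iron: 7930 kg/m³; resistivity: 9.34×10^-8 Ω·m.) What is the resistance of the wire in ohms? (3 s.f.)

A = π(d/2)² = π(1.4300e-03 m)² = 6.4242e-06 m²
L = m/(density·A) = 0.647/(7930×6.4242e-06) = 12.7 m
R = ρL/A = (9.34×10^-8)(12.7)/(6.4242e-06) = 0.185 Ω

0.185 Ω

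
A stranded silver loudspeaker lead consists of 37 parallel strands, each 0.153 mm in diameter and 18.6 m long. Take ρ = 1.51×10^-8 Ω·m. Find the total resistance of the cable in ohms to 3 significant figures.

0.413 Ω

A_strand = π(7.6500e-05 m)² = 1.839e-08 m²
R_strand = ρL/A = (1.51×10^-8)(18.6)/(1.839e-08) = 15.28 Ω
R_total = R_strand/N = 15.28/37 = 0.413 Ω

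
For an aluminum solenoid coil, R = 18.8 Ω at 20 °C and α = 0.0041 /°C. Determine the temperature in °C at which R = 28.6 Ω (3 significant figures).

147 °C

R = R₀(1 + α(T − T₀)) ⇒ T = T₀ + (R/R₀ − 1)/α
T = 20 + (28.6/18.8 − 1)/0.0041 = 20 + (0.5213)/0.0041 = 147 °C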